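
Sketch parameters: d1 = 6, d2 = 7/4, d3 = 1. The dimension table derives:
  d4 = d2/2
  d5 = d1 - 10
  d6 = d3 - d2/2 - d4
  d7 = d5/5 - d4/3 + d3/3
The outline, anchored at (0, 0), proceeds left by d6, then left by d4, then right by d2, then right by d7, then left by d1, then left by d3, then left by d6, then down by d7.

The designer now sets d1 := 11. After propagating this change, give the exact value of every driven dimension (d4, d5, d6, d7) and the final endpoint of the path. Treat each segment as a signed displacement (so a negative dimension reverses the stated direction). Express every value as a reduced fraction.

Apply edit: d1 := 11
  d4 = d2/2 = 7/8
  d5 = d1 - 10 = 1
  d6 = d3 - d2/2 - d4 = -3/4
  d7 = d5/5 - d4/3 + d3/3 = 29/120
Walk from origin (0, 0):
  seg 1: left by d6 = -3/4 → (3/4, 0)
  seg 2: left by d4 = 7/8 → (-1/8, 0)
  seg 3: right by d2 = 7/4 → (13/8, 0)
  seg 4: right by d7 = 29/120 → (28/15, 0)
  seg 5: left by d1 = 11 → (-137/15, 0)
  seg 6: left by d3 = 1 → (-152/15, 0)
  seg 7: left by d6 = -3/4 → (-563/60, 0)
  seg 8: down by d7 = 29/120 → (-563/60, -29/120)

d4 = 7/8
d5 = 1
d6 = -3/4
d7 = 29/120
endpoint = (-563/60, -29/120)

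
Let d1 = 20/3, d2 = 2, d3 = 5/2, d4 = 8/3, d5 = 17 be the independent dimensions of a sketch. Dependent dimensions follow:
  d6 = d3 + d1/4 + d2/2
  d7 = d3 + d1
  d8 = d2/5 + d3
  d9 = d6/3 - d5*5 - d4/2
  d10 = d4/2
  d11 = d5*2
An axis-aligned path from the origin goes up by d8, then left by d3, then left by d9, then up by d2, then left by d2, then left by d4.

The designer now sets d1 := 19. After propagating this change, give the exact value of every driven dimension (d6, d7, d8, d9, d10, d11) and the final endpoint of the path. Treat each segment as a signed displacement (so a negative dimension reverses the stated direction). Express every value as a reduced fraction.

d6 = 33/4
d7 = 43/2
d8 = 29/10
d9 = -1003/12
d10 = 4/3
d11 = 34
endpoint = (917/12, 49/10)

Apply edit: d1 := 19
  d6 = d3 + d1/4 + d2/2 = 33/4
  d7 = d3 + d1 = 43/2
  d8 = d2/5 + d3 = 29/10
  d9 = d6/3 - d5*5 - d4/2 = -1003/12
  d10 = d4/2 = 4/3
  d11 = d5*2 = 34
Walk from origin (0, 0):
  seg 1: up by d8 = 29/10 → (0, 29/10)
  seg 2: left by d3 = 5/2 → (-5/2, 29/10)
  seg 3: left by d9 = -1003/12 → (973/12, 29/10)
  seg 4: up by d2 = 2 → (973/12, 49/10)
  seg 5: left by d2 = 2 → (949/12, 49/10)
  seg 6: left by d4 = 8/3 → (917/12, 49/10)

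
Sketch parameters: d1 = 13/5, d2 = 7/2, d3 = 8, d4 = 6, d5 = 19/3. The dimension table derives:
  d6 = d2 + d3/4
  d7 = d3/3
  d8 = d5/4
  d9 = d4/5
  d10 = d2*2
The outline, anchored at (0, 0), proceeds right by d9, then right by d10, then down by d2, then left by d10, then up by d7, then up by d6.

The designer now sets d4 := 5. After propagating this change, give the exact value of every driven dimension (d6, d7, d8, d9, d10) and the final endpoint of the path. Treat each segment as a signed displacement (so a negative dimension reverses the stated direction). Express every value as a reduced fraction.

Apply edit: d4 := 5
  d6 = d2 + d3/4 = 11/2
  d7 = d3/3 = 8/3
  d8 = d5/4 = 19/12
  d9 = d4/5 = 1
  d10 = d2*2 = 7
Walk from origin (0, 0):
  seg 1: right by d9 = 1 → (1, 0)
  seg 2: right by d10 = 7 → (8, 0)
  seg 3: down by d2 = 7/2 → (8, -7/2)
  seg 4: left by d10 = 7 → (1, -7/2)
  seg 5: up by d7 = 8/3 → (1, -5/6)
  seg 6: up by d6 = 11/2 → (1, 14/3)

d6 = 11/2
d7 = 8/3
d8 = 19/12
d9 = 1
d10 = 7
endpoint = (1, 14/3)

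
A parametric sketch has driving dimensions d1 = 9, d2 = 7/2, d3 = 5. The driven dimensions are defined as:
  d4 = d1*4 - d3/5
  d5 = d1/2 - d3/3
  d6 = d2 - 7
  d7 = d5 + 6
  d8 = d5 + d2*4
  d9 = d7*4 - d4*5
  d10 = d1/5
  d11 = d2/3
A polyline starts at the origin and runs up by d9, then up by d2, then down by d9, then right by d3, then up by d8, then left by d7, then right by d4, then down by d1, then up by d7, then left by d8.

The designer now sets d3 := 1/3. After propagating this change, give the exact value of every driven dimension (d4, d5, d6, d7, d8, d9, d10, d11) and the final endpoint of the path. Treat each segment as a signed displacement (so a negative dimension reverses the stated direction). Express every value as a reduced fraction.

Apply edit: d3 := 1/3
  d4 = d1*4 - d3/5 = 539/15
  d5 = d1/2 - d3/3 = 79/18
  d6 = d2 - 7 = -7/2
  d7 = d5 + 6 = 187/18
  d8 = d5 + d2*4 = 331/18
  d9 = d7*4 - d4*5 = -1243/9
  d10 = d1/5 = 9/5
  d11 = d2/3 = 7/6
Walk from origin (0, 0):
  seg 1: up by d9 = -1243/9 → (0, -1243/9)
  seg 2: up by d2 = 7/2 → (0, -2423/18)
  seg 3: down by d9 = -1243/9 → (0, 7/2)
  seg 4: right by d3 = 1/3 → (1/3, 7/2)
  seg 5: up by d8 = 331/18 → (1/3, 197/9)
  seg 6: left by d7 = 187/18 → (-181/18, 197/9)
  seg 7: right by d4 = 539/15 → (2329/90, 197/9)
  seg 8: down by d1 = 9 → (2329/90, 116/9)
  seg 9: up by d7 = 187/18 → (2329/90, 419/18)
  seg 10: left by d8 = 331/18 → (337/45, 419/18)

d4 = 539/15
d5 = 79/18
d6 = -7/2
d7 = 187/18
d8 = 331/18
d9 = -1243/9
d10 = 9/5
d11 = 7/6
endpoint = (337/45, 419/18)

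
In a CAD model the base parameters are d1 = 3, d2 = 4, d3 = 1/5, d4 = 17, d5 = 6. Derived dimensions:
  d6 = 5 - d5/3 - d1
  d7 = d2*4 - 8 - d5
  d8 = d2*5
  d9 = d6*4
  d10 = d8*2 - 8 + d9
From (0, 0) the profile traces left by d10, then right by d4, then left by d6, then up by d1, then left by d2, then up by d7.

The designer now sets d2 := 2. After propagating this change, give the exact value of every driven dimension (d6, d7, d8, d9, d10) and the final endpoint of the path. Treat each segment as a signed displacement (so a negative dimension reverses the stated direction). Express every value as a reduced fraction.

Apply edit: d2 := 2
  d6 = 5 - d5/3 - d1 = 0
  d7 = d2*4 - 8 - d5 = -6
  d8 = d2*5 = 10
  d9 = d6*4 = 0
  d10 = d8*2 - 8 + d9 = 12
Walk from origin (0, 0):
  seg 1: left by d10 = 12 → (-12, 0)
  seg 2: right by d4 = 17 → (5, 0)
  seg 3: left by d6 = 0 → (5, 0)
  seg 4: up by d1 = 3 → (5, 3)
  seg 5: left by d2 = 2 → (3, 3)
  seg 6: up by d7 = -6 → (3, -3)

d6 = 0
d7 = -6
d8 = 10
d9 = 0
d10 = 12
endpoint = (3, -3)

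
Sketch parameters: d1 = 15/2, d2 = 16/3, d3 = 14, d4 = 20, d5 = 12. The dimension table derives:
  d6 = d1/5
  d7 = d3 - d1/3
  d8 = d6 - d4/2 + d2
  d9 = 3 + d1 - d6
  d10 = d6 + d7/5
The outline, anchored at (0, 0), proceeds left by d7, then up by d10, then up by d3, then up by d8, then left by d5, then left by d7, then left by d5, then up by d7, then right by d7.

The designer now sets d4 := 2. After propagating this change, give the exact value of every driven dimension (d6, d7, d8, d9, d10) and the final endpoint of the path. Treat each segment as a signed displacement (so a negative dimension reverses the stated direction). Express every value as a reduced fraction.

d6 = 3/2
d7 = 23/2
d8 = 35/6
d9 = 9
d10 = 19/5
endpoint = (-71/2, 527/15)

Apply edit: d4 := 2
  d6 = d1/5 = 3/2
  d7 = d3 - d1/3 = 23/2
  d8 = d6 - d4/2 + d2 = 35/6
  d9 = 3 + d1 - d6 = 9
  d10 = d6 + d7/5 = 19/5
Walk from origin (0, 0):
  seg 1: left by d7 = 23/2 → (-23/2, 0)
  seg 2: up by d10 = 19/5 → (-23/2, 19/5)
  seg 3: up by d3 = 14 → (-23/2, 89/5)
  seg 4: up by d8 = 35/6 → (-23/2, 709/30)
  seg 5: left by d5 = 12 → (-47/2, 709/30)
  seg 6: left by d7 = 23/2 → (-35, 709/30)
  seg 7: left by d5 = 12 → (-47, 709/30)
  seg 8: up by d7 = 23/2 → (-47, 527/15)
  seg 9: right by d7 = 23/2 → (-71/2, 527/15)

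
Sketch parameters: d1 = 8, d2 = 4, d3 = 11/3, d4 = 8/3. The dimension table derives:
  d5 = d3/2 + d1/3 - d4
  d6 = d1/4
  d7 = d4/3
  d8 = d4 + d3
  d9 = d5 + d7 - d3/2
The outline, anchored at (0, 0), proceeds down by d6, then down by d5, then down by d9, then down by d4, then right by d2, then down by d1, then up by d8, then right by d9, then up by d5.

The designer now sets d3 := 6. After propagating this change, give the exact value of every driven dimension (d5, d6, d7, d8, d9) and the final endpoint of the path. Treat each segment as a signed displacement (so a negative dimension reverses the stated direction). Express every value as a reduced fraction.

d5 = 3
d6 = 2
d7 = 8/9
d8 = 26/3
d9 = 8/9
endpoint = (44/9, -44/9)

Apply edit: d3 := 6
  d5 = d3/2 + d1/3 - d4 = 3
  d6 = d1/4 = 2
  d7 = d4/3 = 8/9
  d8 = d4 + d3 = 26/3
  d9 = d5 + d7 - d3/2 = 8/9
Walk from origin (0, 0):
  seg 1: down by d6 = 2 → (0, -2)
  seg 2: down by d5 = 3 → (0, -5)
  seg 3: down by d9 = 8/9 → (0, -53/9)
  seg 4: down by d4 = 8/3 → (0, -77/9)
  seg 5: right by d2 = 4 → (4, -77/9)
  seg 6: down by d1 = 8 → (4, -149/9)
  seg 7: up by d8 = 26/3 → (4, -71/9)
  seg 8: right by d9 = 8/9 → (44/9, -71/9)
  seg 9: up by d5 = 3 → (44/9, -44/9)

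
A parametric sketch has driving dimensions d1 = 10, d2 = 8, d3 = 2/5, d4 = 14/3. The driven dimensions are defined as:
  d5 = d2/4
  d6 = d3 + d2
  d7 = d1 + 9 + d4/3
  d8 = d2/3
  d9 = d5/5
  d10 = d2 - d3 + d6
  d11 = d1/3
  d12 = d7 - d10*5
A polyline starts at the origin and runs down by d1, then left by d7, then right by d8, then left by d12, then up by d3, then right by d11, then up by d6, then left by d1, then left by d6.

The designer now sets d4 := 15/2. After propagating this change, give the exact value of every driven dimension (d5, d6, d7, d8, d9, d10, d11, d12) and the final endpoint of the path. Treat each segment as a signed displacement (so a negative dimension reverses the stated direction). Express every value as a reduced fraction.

Apply edit: d4 := 15/2
  d5 = d2/4 = 2
  d6 = d3 + d2 = 42/5
  d7 = d1 + 9 + d4/3 = 43/2
  d8 = d2/3 = 8/3
  d9 = d5/5 = 2/5
  d10 = d2 - d3 + d6 = 16
  d11 = d1/3 = 10/3
  d12 = d7 - d10*5 = -117/2
Walk from origin (0, 0):
  seg 1: down by d1 = 10 → (0, -10)
  seg 2: left by d7 = 43/2 → (-43/2, -10)
  seg 3: right by d8 = 8/3 → (-113/6, -10)
  seg 4: left by d12 = -117/2 → (119/3, -10)
  seg 5: up by d3 = 2/5 → (119/3, -48/5)
  seg 6: right by d11 = 10/3 → (43, -48/5)
  seg 7: up by d6 = 42/5 → (43, -6/5)
  seg 8: left by d1 = 10 → (33, -6/5)
  seg 9: left by d6 = 42/5 → (123/5, -6/5)

d5 = 2
d6 = 42/5
d7 = 43/2
d8 = 8/3
d9 = 2/5
d10 = 16
d11 = 10/3
d12 = -117/2
endpoint = (123/5, -6/5)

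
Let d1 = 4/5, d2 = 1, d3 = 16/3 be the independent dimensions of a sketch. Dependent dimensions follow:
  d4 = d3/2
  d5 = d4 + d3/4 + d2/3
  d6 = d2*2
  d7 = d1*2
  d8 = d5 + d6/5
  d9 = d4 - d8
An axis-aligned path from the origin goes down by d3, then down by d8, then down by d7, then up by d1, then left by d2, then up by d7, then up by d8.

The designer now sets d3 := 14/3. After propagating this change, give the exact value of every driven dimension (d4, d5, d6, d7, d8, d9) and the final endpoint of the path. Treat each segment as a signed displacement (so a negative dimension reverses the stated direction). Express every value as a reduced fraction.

d4 = 7/3
d5 = 23/6
d6 = 2
d7 = 8/5
d8 = 127/30
d9 = -19/10
endpoint = (-1, -58/15)

Apply edit: d3 := 14/3
  d4 = d3/2 = 7/3
  d5 = d4 + d3/4 + d2/3 = 23/6
  d6 = d2*2 = 2
  d7 = d1*2 = 8/5
  d8 = d5 + d6/5 = 127/30
  d9 = d4 - d8 = -19/10
Walk from origin (0, 0):
  seg 1: down by d3 = 14/3 → (0, -14/3)
  seg 2: down by d8 = 127/30 → (0, -89/10)
  seg 3: down by d7 = 8/5 → (0, -21/2)
  seg 4: up by d1 = 4/5 → (0, -97/10)
  seg 5: left by d2 = 1 → (-1, -97/10)
  seg 6: up by d7 = 8/5 → (-1, -81/10)
  seg 7: up by d8 = 127/30 → (-1, -58/15)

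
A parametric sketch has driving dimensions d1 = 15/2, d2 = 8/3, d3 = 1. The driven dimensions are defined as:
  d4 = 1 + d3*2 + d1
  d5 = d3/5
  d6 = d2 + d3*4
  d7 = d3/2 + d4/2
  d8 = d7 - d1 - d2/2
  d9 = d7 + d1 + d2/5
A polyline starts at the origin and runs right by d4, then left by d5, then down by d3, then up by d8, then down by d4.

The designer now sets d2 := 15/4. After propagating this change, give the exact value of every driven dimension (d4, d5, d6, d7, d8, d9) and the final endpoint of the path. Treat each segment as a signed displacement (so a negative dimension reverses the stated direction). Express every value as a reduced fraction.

Apply edit: d2 := 15/4
  d4 = 1 + d3*2 + d1 = 21/2
  d5 = d3/5 = 1/5
  d6 = d2 + d3*4 = 31/4
  d7 = d3/2 + d4/2 = 23/4
  d8 = d7 - d1 - d2/2 = -29/8
  d9 = d7 + d1 + d2/5 = 14
Walk from origin (0, 0):
  seg 1: right by d4 = 21/2 → (21/2, 0)
  seg 2: left by d5 = 1/5 → (103/10, 0)
  seg 3: down by d3 = 1 → (103/10, -1)
  seg 4: up by d8 = -29/8 → (103/10, -37/8)
  seg 5: down by d4 = 21/2 → (103/10, -121/8)

d4 = 21/2
d5 = 1/5
d6 = 31/4
d7 = 23/4
d8 = -29/8
d9 = 14
endpoint = (103/10, -121/8)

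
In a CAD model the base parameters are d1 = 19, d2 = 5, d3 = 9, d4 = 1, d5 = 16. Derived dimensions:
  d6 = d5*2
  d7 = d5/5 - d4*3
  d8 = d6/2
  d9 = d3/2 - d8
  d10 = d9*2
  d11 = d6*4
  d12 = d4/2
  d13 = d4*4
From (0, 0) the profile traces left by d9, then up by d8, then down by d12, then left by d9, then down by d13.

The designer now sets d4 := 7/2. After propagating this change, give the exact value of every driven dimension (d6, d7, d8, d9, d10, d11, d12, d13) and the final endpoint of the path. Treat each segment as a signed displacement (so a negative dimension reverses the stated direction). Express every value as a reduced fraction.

Apply edit: d4 := 7/2
  d6 = d5*2 = 32
  d7 = d5/5 - d4*3 = -73/10
  d8 = d6/2 = 16
  d9 = d3/2 - d8 = -23/2
  d10 = d9*2 = -23
  d11 = d6*4 = 128
  d12 = d4/2 = 7/4
  d13 = d4*4 = 14
Walk from origin (0, 0):
  seg 1: left by d9 = -23/2 → (23/2, 0)
  seg 2: up by d8 = 16 → (23/2, 16)
  seg 3: down by d12 = 7/4 → (23/2, 57/4)
  seg 4: left by d9 = -23/2 → (23, 57/4)
  seg 5: down by d13 = 14 → (23, 1/4)

d6 = 32
d7 = -73/10
d8 = 16
d9 = -23/2
d10 = -23
d11 = 128
d12 = 7/4
d13 = 14
endpoint = (23, 1/4)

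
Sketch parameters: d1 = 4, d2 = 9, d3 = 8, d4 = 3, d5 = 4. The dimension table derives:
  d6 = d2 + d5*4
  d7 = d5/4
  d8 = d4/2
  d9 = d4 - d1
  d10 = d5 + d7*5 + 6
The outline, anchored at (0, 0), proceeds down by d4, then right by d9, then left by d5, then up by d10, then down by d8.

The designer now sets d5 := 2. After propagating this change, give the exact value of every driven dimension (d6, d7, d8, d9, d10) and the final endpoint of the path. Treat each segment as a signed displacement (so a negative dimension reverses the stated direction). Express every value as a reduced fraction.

Apply edit: d5 := 2
  d6 = d2 + d5*4 = 17
  d7 = d5/4 = 1/2
  d8 = d4/2 = 3/2
  d9 = d4 - d1 = -1
  d10 = d5 + d7*5 + 6 = 21/2
Walk from origin (0, 0):
  seg 1: down by d4 = 3 → (0, -3)
  seg 2: right by d9 = -1 → (-1, -3)
  seg 3: left by d5 = 2 → (-3, -3)
  seg 4: up by d10 = 21/2 → (-3, 15/2)
  seg 5: down by d8 = 3/2 → (-3, 6)

d6 = 17
d7 = 1/2
d8 = 3/2
d9 = -1
d10 = 21/2
endpoint = (-3, 6)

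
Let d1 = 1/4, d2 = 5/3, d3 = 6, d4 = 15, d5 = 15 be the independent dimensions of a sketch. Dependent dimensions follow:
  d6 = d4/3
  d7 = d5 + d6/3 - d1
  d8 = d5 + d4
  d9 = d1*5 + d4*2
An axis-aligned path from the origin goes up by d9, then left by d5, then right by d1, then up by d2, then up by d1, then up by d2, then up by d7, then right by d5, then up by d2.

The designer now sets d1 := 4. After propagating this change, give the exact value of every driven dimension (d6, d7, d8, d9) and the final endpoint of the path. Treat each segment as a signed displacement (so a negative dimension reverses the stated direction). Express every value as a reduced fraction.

Apply edit: d1 := 4
  d6 = d4/3 = 5
  d7 = d5 + d6/3 - d1 = 38/3
  d8 = d5 + d4 = 30
  d9 = d1*5 + d4*2 = 50
Walk from origin (0, 0):
  seg 1: up by d9 = 50 → (0, 50)
  seg 2: left by d5 = 15 → (-15, 50)
  seg 3: right by d1 = 4 → (-11, 50)
  seg 4: up by d2 = 5/3 → (-11, 155/3)
  seg 5: up by d1 = 4 → (-11, 167/3)
  seg 6: up by d2 = 5/3 → (-11, 172/3)
  seg 7: up by d7 = 38/3 → (-11, 70)
  seg 8: right by d5 = 15 → (4, 70)
  seg 9: up by d2 = 5/3 → (4, 215/3)

d6 = 5
d7 = 38/3
d8 = 30
d9 = 50
endpoint = (4, 215/3)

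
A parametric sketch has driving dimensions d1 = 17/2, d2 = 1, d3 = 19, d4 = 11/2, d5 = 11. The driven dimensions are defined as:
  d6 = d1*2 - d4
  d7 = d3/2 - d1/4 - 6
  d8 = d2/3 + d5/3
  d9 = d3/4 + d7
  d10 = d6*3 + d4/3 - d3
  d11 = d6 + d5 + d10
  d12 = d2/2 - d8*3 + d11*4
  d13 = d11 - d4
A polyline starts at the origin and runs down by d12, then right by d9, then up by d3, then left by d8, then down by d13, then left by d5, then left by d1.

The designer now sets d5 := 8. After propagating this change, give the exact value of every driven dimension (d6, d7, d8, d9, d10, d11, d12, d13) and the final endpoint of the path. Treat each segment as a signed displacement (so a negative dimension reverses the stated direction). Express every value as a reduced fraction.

d6 = 23/2
d7 = 11/8
d8 = 3
d9 = 49/8
d10 = 52/3
d11 = 221/6
d12 = 833/6
d13 = 94/3
endpoint = (-107/8, -907/6)

Apply edit: d5 := 8
  d6 = d1*2 - d4 = 23/2
  d7 = d3/2 - d1/4 - 6 = 11/8
  d8 = d2/3 + d5/3 = 3
  d9 = d3/4 + d7 = 49/8
  d10 = d6*3 + d4/3 - d3 = 52/3
  d11 = d6 + d5 + d10 = 221/6
  d12 = d2/2 - d8*3 + d11*4 = 833/6
  d13 = d11 - d4 = 94/3
Walk from origin (0, 0):
  seg 1: down by d12 = 833/6 → (0, -833/6)
  seg 2: right by d9 = 49/8 → (49/8, -833/6)
  seg 3: up by d3 = 19 → (49/8, -719/6)
  seg 4: left by d8 = 3 → (25/8, -719/6)
  seg 5: down by d13 = 94/3 → (25/8, -907/6)
  seg 6: left by d5 = 8 → (-39/8, -907/6)
  seg 7: left by d1 = 17/2 → (-107/8, -907/6)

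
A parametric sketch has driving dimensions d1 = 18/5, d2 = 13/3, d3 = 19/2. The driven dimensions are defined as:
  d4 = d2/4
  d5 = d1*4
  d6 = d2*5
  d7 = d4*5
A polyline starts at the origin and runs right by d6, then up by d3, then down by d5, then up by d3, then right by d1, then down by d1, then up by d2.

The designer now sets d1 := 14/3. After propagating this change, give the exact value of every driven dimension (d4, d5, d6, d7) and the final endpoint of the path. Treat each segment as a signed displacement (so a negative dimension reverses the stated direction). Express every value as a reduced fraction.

Apply edit: d1 := 14/3
  d4 = d2/4 = 13/12
  d5 = d1*4 = 56/3
  d6 = d2*5 = 65/3
  d7 = d4*5 = 65/12
Walk from origin (0, 0):
  seg 1: right by d6 = 65/3 → (65/3, 0)
  seg 2: up by d3 = 19/2 → (65/3, 19/2)
  seg 3: down by d5 = 56/3 → (65/3, -55/6)
  seg 4: up by d3 = 19/2 → (65/3, 1/3)
  seg 5: right by d1 = 14/3 → (79/3, 1/3)
  seg 6: down by d1 = 14/3 → (79/3, -13/3)
  seg 7: up by d2 = 13/3 → (79/3, 0)

d4 = 13/12
d5 = 56/3
d6 = 65/3
d7 = 65/12
endpoint = (79/3, 0)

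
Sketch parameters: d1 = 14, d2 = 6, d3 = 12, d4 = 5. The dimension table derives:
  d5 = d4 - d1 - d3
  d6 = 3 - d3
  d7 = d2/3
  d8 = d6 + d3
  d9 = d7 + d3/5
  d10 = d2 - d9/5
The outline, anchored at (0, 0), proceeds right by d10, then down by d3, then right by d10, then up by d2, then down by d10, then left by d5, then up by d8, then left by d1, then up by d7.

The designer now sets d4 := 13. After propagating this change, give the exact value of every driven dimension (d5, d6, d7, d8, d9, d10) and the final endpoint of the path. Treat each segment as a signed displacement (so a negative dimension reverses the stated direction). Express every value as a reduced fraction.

d5 = -13
d6 = -9
d7 = 2
d8 = 3
d9 = 22/5
d10 = 128/25
endpoint = (231/25, -153/25)

Apply edit: d4 := 13
  d5 = d4 - d1 - d3 = -13
  d6 = 3 - d3 = -9
  d7 = d2/3 = 2
  d8 = d6 + d3 = 3
  d9 = d7 + d3/5 = 22/5
  d10 = d2 - d9/5 = 128/25
Walk from origin (0, 0):
  seg 1: right by d10 = 128/25 → (128/25, 0)
  seg 2: down by d3 = 12 → (128/25, -12)
  seg 3: right by d10 = 128/25 → (256/25, -12)
  seg 4: up by d2 = 6 → (256/25, -6)
  seg 5: down by d10 = 128/25 → (256/25, -278/25)
  seg 6: left by d5 = -13 → (581/25, -278/25)
  seg 7: up by d8 = 3 → (581/25, -203/25)
  seg 8: left by d1 = 14 → (231/25, -203/25)
  seg 9: up by d7 = 2 → (231/25, -153/25)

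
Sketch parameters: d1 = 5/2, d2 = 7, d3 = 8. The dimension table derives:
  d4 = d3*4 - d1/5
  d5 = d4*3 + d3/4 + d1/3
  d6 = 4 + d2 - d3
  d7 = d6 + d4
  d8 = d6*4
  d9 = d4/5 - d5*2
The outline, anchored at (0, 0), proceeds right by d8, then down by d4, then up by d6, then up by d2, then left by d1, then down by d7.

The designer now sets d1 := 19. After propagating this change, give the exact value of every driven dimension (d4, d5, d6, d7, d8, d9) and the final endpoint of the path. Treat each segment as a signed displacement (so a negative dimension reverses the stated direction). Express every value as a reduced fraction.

d4 = 141/5
d5 = 1394/15
d6 = 3
d7 = 156/5
d8 = 12
d9 = -13517/75
endpoint = (-7, -247/5)

Apply edit: d1 := 19
  d4 = d3*4 - d1/5 = 141/5
  d5 = d4*3 + d3/4 + d1/3 = 1394/15
  d6 = 4 + d2 - d3 = 3
  d7 = d6 + d4 = 156/5
  d8 = d6*4 = 12
  d9 = d4/5 - d5*2 = -13517/75
Walk from origin (0, 0):
  seg 1: right by d8 = 12 → (12, 0)
  seg 2: down by d4 = 141/5 → (12, -141/5)
  seg 3: up by d6 = 3 → (12, -126/5)
  seg 4: up by d2 = 7 → (12, -91/5)
  seg 5: left by d1 = 19 → (-7, -91/5)
  seg 6: down by d7 = 156/5 → (-7, -247/5)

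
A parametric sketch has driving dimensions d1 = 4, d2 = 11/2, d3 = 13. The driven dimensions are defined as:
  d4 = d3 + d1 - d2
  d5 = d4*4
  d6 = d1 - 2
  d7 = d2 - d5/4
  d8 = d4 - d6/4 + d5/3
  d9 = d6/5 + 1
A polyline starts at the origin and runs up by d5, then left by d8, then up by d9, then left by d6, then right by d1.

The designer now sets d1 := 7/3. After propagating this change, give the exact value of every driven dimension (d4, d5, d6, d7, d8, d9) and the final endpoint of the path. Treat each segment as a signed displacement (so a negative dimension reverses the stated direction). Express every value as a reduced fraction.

d4 = 59/6
d5 = 118/3
d6 = 1/3
d7 = -13/3
d8 = 823/36
d9 = 16/15
endpoint = (-751/36, 202/5)

Apply edit: d1 := 7/3
  d4 = d3 + d1 - d2 = 59/6
  d5 = d4*4 = 118/3
  d6 = d1 - 2 = 1/3
  d7 = d2 - d5/4 = -13/3
  d8 = d4 - d6/4 + d5/3 = 823/36
  d9 = d6/5 + 1 = 16/15
Walk from origin (0, 0):
  seg 1: up by d5 = 118/3 → (0, 118/3)
  seg 2: left by d8 = 823/36 → (-823/36, 118/3)
  seg 3: up by d9 = 16/15 → (-823/36, 202/5)
  seg 4: left by d6 = 1/3 → (-835/36, 202/5)
  seg 5: right by d1 = 7/3 → (-751/36, 202/5)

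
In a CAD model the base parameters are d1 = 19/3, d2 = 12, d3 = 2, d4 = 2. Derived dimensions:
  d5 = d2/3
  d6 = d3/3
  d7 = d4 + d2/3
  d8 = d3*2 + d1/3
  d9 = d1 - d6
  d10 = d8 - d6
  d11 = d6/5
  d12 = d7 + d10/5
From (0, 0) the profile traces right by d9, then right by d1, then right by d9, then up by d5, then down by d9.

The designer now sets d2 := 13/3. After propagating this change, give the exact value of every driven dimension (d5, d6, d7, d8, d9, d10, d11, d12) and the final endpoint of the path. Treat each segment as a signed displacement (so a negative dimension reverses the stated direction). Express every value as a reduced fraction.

Apply edit: d2 := 13/3
  d5 = d2/3 = 13/9
  d6 = d3/3 = 2/3
  d7 = d4 + d2/3 = 31/9
  d8 = d3*2 + d1/3 = 55/9
  d9 = d1 - d6 = 17/3
  d10 = d8 - d6 = 49/9
  d11 = d6/5 = 2/15
  d12 = d7 + d10/5 = 68/15
Walk from origin (0, 0):
  seg 1: right by d9 = 17/3 → (17/3, 0)
  seg 2: right by d1 = 19/3 → (12, 0)
  seg 3: right by d9 = 17/3 → (53/3, 0)
  seg 4: up by d5 = 13/9 → (53/3, 13/9)
  seg 5: down by d9 = 17/3 → (53/3, -38/9)

d5 = 13/9
d6 = 2/3
d7 = 31/9
d8 = 55/9
d9 = 17/3
d10 = 49/9
d11 = 2/15
d12 = 68/15
endpoint = (53/3, -38/9)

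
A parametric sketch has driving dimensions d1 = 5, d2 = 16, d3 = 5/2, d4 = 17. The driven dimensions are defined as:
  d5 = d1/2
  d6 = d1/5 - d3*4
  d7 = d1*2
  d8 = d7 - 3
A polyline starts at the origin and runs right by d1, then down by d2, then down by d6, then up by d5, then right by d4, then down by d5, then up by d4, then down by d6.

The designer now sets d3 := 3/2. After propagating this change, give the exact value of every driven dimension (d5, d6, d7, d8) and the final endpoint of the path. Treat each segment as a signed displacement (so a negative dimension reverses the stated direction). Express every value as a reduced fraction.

d5 = 5/2
d6 = -5
d7 = 10
d8 = 7
endpoint = (22, 11)

Apply edit: d3 := 3/2
  d5 = d1/2 = 5/2
  d6 = d1/5 - d3*4 = -5
  d7 = d1*2 = 10
  d8 = d7 - 3 = 7
Walk from origin (0, 0):
  seg 1: right by d1 = 5 → (5, 0)
  seg 2: down by d2 = 16 → (5, -16)
  seg 3: down by d6 = -5 → (5, -11)
  seg 4: up by d5 = 5/2 → (5, -17/2)
  seg 5: right by d4 = 17 → (22, -17/2)
  seg 6: down by d5 = 5/2 → (22, -11)
  seg 7: up by d4 = 17 → (22, 6)
  seg 8: down by d6 = -5 → (22, 11)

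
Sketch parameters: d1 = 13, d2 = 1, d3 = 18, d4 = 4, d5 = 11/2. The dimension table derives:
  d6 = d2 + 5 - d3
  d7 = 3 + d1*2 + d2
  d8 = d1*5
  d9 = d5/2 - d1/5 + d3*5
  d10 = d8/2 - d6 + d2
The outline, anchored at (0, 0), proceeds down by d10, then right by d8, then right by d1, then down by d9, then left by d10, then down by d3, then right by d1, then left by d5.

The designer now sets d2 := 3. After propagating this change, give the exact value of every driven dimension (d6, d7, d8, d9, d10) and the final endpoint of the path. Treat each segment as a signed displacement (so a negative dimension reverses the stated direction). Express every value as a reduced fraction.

d6 = -10
d7 = 32
d8 = 65
d9 = 1803/20
d10 = 91/2
endpoint = (40, -3073/20)

Apply edit: d2 := 3
  d6 = d2 + 5 - d3 = -10
  d7 = 3 + d1*2 + d2 = 32
  d8 = d1*5 = 65
  d9 = d5/2 - d1/5 + d3*5 = 1803/20
  d10 = d8/2 - d6 + d2 = 91/2
Walk from origin (0, 0):
  seg 1: down by d10 = 91/2 → (0, -91/2)
  seg 2: right by d8 = 65 → (65, -91/2)
  seg 3: right by d1 = 13 → (78, -91/2)
  seg 4: down by d9 = 1803/20 → (78, -2713/20)
  seg 5: left by d10 = 91/2 → (65/2, -2713/20)
  seg 6: down by d3 = 18 → (65/2, -3073/20)
  seg 7: right by d1 = 13 → (91/2, -3073/20)
  seg 8: left by d5 = 11/2 → (40, -3073/20)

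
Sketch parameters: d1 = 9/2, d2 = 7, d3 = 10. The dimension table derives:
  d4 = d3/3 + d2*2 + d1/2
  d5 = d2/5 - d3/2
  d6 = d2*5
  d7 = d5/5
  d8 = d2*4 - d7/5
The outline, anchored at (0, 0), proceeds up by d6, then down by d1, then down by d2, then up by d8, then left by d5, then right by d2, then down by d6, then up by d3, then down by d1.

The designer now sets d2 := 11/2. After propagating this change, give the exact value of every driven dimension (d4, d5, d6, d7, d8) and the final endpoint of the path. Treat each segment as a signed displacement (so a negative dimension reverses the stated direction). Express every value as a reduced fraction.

Apply edit: d2 := 11/2
  d4 = d3/3 + d2*2 + d1/2 = 199/12
  d5 = d2/5 - d3/2 = -39/10
  d6 = d2*5 = 55/2
  d7 = d5/5 = -39/50
  d8 = d2*4 - d7/5 = 5539/250
Walk from origin (0, 0):
  seg 1: up by d6 = 55/2 → (0, 55/2)
  seg 2: down by d1 = 9/2 → (0, 23)
  seg 3: down by d2 = 11/2 → (0, 35/2)
  seg 4: up by d8 = 5539/250 → (0, 4957/125)
  seg 5: left by d5 = -39/10 → (39/10, 4957/125)
  seg 6: right by d2 = 11/2 → (47/5, 4957/125)
  seg 7: down by d6 = 55/2 → (47/5, 3039/250)
  seg 8: up by d3 = 10 → (47/5, 5539/250)
  seg 9: down by d1 = 9/2 → (47/5, 2207/125)

d4 = 199/12
d5 = -39/10
d6 = 55/2
d7 = -39/50
d8 = 5539/250
endpoint = (47/5, 2207/125)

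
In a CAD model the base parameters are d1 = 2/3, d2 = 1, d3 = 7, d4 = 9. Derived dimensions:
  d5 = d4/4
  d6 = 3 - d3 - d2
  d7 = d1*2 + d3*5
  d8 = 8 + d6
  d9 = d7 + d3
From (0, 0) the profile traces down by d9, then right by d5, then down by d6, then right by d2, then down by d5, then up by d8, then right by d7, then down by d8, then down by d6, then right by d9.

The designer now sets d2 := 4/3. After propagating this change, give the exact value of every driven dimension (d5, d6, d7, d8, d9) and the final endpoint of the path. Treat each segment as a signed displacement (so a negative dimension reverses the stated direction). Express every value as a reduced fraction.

Apply edit: d2 := 4/3
  d5 = d4/4 = 9/4
  d6 = 3 - d3 - d2 = -16/3
  d7 = d1*2 + d3*5 = 109/3
  d8 = 8 + d6 = 8/3
  d9 = d7 + d3 = 130/3
Walk from origin (0, 0):
  seg 1: down by d9 = 130/3 → (0, -130/3)
  seg 2: right by d5 = 9/4 → (9/4, -130/3)
  seg 3: down by d6 = -16/3 → (9/4, -38)
  seg 4: right by d2 = 4/3 → (43/12, -38)
  seg 5: down by d5 = 9/4 → (43/12, -161/4)
  seg 6: up by d8 = 8/3 → (43/12, -451/12)
  seg 7: right by d7 = 109/3 → (479/12, -451/12)
  seg 8: down by d8 = 8/3 → (479/12, -161/4)
  seg 9: down by d6 = -16/3 → (479/12, -419/12)
  seg 10: right by d9 = 130/3 → (333/4, -419/12)

d5 = 9/4
d6 = -16/3
d7 = 109/3
d8 = 8/3
d9 = 130/3
endpoint = (333/4, -419/12)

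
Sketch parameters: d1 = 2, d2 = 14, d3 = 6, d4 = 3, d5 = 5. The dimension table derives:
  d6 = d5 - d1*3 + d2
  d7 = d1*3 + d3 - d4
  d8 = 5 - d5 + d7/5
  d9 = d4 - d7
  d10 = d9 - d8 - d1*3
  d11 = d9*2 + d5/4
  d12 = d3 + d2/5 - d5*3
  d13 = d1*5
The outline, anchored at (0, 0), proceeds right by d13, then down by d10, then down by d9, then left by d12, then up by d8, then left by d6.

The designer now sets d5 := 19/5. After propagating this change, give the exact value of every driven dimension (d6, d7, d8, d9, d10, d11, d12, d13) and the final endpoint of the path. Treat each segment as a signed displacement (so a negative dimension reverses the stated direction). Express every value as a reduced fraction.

d6 = 59/5
d7 = 9
d8 = 3
d9 = -6
d10 = -15
d11 = -221/20
d12 = -13/5
d13 = 10
endpoint = (4/5, 24)

Apply edit: d5 := 19/5
  d6 = d5 - d1*3 + d2 = 59/5
  d7 = d1*3 + d3 - d4 = 9
  d8 = 5 - d5 + d7/5 = 3
  d9 = d4 - d7 = -6
  d10 = d9 - d8 - d1*3 = -15
  d11 = d9*2 + d5/4 = -221/20
  d12 = d3 + d2/5 - d5*3 = -13/5
  d13 = d1*5 = 10
Walk from origin (0, 0):
  seg 1: right by d13 = 10 → (10, 0)
  seg 2: down by d10 = -15 → (10, 15)
  seg 3: down by d9 = -6 → (10, 21)
  seg 4: left by d12 = -13/5 → (63/5, 21)
  seg 5: up by d8 = 3 → (63/5, 24)
  seg 6: left by d6 = 59/5 → (4/5, 24)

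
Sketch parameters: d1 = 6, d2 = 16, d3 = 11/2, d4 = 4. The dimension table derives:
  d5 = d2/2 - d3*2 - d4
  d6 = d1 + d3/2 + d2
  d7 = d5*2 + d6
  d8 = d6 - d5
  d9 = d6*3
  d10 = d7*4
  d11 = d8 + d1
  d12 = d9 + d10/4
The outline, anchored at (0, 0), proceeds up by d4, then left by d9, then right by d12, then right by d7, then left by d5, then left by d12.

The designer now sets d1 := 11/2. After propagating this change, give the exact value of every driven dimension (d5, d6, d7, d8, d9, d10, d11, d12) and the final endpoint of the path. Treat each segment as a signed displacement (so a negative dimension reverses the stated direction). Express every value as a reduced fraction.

Apply edit: d1 := 11/2
  d5 = d2/2 - d3*2 - d4 = -7
  d6 = d1 + d3/2 + d2 = 97/4
  d7 = d5*2 + d6 = 41/4
  d8 = d6 - d5 = 125/4
  d9 = d6*3 = 291/4
  d10 = d7*4 = 41
  d11 = d8 + d1 = 147/4
  d12 = d9 + d10/4 = 83
Walk from origin (0, 0):
  seg 1: up by d4 = 4 → (0, 4)
  seg 2: left by d9 = 291/4 → (-291/4, 4)
  seg 3: right by d12 = 83 → (41/4, 4)
  seg 4: right by d7 = 41/4 → (41/2, 4)
  seg 5: left by d5 = -7 → (55/2, 4)
  seg 6: left by d12 = 83 → (-111/2, 4)

d5 = -7
d6 = 97/4
d7 = 41/4
d8 = 125/4
d9 = 291/4
d10 = 41
d11 = 147/4
d12 = 83
endpoint = (-111/2, 4)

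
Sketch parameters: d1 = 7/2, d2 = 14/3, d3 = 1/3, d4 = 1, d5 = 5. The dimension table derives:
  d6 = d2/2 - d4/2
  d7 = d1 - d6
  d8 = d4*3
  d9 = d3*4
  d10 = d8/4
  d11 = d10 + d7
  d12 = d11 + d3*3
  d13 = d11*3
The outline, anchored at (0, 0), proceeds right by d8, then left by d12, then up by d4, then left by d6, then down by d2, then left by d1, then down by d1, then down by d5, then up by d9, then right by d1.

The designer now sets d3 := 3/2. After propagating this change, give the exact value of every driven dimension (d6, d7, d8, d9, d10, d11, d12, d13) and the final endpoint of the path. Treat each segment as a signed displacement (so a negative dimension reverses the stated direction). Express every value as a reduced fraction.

Apply edit: d3 := 3/2
  d6 = d2/2 - d4/2 = 11/6
  d7 = d1 - d6 = 5/3
  d8 = d4*3 = 3
  d9 = d3*4 = 6
  d10 = d8/4 = 3/4
  d11 = d10 + d7 = 29/12
  d12 = d11 + d3*3 = 83/12
  d13 = d11*3 = 29/4
Walk from origin (0, 0):
  seg 1: right by d8 = 3 → (3, 0)
  seg 2: left by d12 = 83/12 → (-47/12, 0)
  seg 3: up by d4 = 1 → (-47/12, 1)
  seg 4: left by d6 = 11/6 → (-23/4, 1)
  seg 5: down by d2 = 14/3 → (-23/4, -11/3)
  seg 6: left by d1 = 7/2 → (-37/4, -11/3)
  seg 7: down by d1 = 7/2 → (-37/4, -43/6)
  seg 8: down by d5 = 5 → (-37/4, -73/6)
  seg 9: up by d9 = 6 → (-37/4, -37/6)
  seg 10: right by d1 = 7/2 → (-23/4, -37/6)

d6 = 11/6
d7 = 5/3
d8 = 3
d9 = 6
d10 = 3/4
d11 = 29/12
d12 = 83/12
d13 = 29/4
endpoint = (-23/4, -37/6)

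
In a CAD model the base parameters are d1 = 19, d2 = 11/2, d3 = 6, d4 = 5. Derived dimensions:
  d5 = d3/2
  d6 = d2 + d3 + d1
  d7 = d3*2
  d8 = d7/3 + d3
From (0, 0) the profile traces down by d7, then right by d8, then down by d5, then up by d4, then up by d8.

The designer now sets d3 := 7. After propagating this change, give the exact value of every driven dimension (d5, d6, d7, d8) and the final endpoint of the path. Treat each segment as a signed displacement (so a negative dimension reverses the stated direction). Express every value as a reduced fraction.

Apply edit: d3 := 7
  d5 = d3/2 = 7/2
  d6 = d2 + d3 + d1 = 63/2
  d7 = d3*2 = 14
  d8 = d7/3 + d3 = 35/3
Walk from origin (0, 0):
  seg 1: down by d7 = 14 → (0, -14)
  seg 2: right by d8 = 35/3 → (35/3, -14)
  seg 3: down by d5 = 7/2 → (35/3, -35/2)
  seg 4: up by d4 = 5 → (35/3, -25/2)
  seg 5: up by d8 = 35/3 → (35/3, -5/6)

d5 = 7/2
d6 = 63/2
d7 = 14
d8 = 35/3
endpoint = (35/3, -5/6)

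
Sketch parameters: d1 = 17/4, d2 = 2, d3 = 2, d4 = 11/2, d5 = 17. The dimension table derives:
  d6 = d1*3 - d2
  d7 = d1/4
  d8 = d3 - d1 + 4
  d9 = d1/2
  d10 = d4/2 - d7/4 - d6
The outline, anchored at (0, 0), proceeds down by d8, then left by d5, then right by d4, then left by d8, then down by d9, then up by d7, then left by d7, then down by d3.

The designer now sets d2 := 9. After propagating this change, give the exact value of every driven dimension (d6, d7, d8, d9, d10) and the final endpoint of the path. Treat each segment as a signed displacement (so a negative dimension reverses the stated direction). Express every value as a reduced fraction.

Apply edit: d2 := 9
  d6 = d1*3 - d2 = 15/4
  d7 = d1/4 = 17/16
  d8 = d3 - d1 + 4 = 7/4
  d9 = d1/2 = 17/8
  d10 = d4/2 - d7/4 - d6 = -81/64
Walk from origin (0, 0):
  seg 1: down by d8 = 7/4 → (0, -7/4)
  seg 2: left by d5 = 17 → (-17, -7/4)
  seg 3: right by d4 = 11/2 → (-23/2, -7/4)
  seg 4: left by d8 = 7/4 → (-53/4, -7/4)
  seg 5: down by d9 = 17/8 → (-53/4, -31/8)
  seg 6: up by d7 = 17/16 → (-53/4, -45/16)
  seg 7: left by d7 = 17/16 → (-229/16, -45/16)
  seg 8: down by d3 = 2 → (-229/16, -77/16)

d6 = 15/4
d7 = 17/16
d8 = 7/4
d9 = 17/8
d10 = -81/64
endpoint = (-229/16, -77/16)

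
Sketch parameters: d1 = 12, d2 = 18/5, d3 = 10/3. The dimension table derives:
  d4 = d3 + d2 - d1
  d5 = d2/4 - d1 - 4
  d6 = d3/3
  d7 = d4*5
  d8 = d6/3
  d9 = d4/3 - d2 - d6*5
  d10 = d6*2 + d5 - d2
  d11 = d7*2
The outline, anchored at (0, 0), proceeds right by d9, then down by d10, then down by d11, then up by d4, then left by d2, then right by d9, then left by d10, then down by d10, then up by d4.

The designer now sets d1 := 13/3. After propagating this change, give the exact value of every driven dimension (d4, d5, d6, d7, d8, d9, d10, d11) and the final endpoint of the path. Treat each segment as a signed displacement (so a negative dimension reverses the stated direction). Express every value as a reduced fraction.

Apply edit: d1 := 13/3
  d4 = d3 + d2 - d1 = 13/5
  d5 = d2/4 - d1 - 4 = -223/30
  d6 = d3/3 = 10/9
  d7 = d4*5 = 13
  d8 = d6/3 = 10/27
  d9 = d4/3 - d2 - d6*5 = -373/45
  d10 = d6*2 + d5 - d2 = -793/90
  d11 = d7*2 = 26
Walk from origin (0, 0):
  seg 1: right by d9 = -373/45 → (-373/45, 0)
  seg 2: down by d10 = -793/90 → (-373/45, 793/90)
  seg 3: down by d11 = 26 → (-373/45, -1547/90)
  seg 4: up by d4 = 13/5 → (-373/45, -1313/90)
  seg 5: left by d2 = 18/5 → (-107/9, -1313/90)
  seg 6: right by d9 = -373/45 → (-908/45, -1313/90)
  seg 7: left by d10 = -793/90 → (-341/30, -1313/90)
  seg 8: down by d10 = -793/90 → (-341/30, -52/9)
  seg 9: up by d4 = 13/5 → (-341/30, -143/45)

d4 = 13/5
d5 = -223/30
d6 = 10/9
d7 = 13
d8 = 10/27
d9 = -373/45
d10 = -793/90
d11 = 26
endpoint = (-341/30, -143/45)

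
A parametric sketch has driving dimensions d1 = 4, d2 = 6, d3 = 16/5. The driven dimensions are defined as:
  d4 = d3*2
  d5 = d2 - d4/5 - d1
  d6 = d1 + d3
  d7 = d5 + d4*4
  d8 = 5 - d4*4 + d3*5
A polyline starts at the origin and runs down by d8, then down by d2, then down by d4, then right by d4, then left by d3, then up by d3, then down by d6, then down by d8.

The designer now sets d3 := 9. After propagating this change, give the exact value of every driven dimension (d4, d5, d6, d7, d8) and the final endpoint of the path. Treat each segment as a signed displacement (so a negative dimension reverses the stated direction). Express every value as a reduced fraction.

d4 = 18
d5 = -8/5
d6 = 13
d7 = 352/5
d8 = -22
endpoint = (9, 16)

Apply edit: d3 := 9
  d4 = d3*2 = 18
  d5 = d2 - d4/5 - d1 = -8/5
  d6 = d1 + d3 = 13
  d7 = d5 + d4*4 = 352/5
  d8 = 5 - d4*4 + d3*5 = -22
Walk from origin (0, 0):
  seg 1: down by d8 = -22 → (0, 22)
  seg 2: down by d2 = 6 → (0, 16)
  seg 3: down by d4 = 18 → (0, -2)
  seg 4: right by d4 = 18 → (18, -2)
  seg 5: left by d3 = 9 → (9, -2)
  seg 6: up by d3 = 9 → (9, 7)
  seg 7: down by d6 = 13 → (9, -6)
  seg 8: down by d8 = -22 → (9, 16)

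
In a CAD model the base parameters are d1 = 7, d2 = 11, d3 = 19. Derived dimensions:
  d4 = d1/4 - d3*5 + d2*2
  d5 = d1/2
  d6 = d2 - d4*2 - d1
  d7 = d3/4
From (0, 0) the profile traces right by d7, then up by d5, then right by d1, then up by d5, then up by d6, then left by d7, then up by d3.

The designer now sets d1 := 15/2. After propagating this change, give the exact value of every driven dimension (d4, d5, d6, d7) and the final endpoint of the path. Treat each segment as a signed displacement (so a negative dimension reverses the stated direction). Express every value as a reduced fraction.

Apply edit: d1 := 15/2
  d4 = d1/4 - d3*5 + d2*2 = -569/8
  d5 = d1/2 = 15/4
  d6 = d2 - d4*2 - d1 = 583/4
  d7 = d3/4 = 19/4
Walk from origin (0, 0):
  seg 1: right by d7 = 19/4 → (19/4, 0)
  seg 2: up by d5 = 15/4 → (19/4, 15/4)
  seg 3: right by d1 = 15/2 → (49/4, 15/4)
  seg 4: up by d5 = 15/4 → (49/4, 15/2)
  seg 5: up by d6 = 583/4 → (49/4, 613/4)
  seg 6: left by d7 = 19/4 → (15/2, 613/4)
  seg 7: up by d3 = 19 → (15/2, 689/4)

d4 = -569/8
d5 = 15/4
d6 = 583/4
d7 = 19/4
endpoint = (15/2, 689/4)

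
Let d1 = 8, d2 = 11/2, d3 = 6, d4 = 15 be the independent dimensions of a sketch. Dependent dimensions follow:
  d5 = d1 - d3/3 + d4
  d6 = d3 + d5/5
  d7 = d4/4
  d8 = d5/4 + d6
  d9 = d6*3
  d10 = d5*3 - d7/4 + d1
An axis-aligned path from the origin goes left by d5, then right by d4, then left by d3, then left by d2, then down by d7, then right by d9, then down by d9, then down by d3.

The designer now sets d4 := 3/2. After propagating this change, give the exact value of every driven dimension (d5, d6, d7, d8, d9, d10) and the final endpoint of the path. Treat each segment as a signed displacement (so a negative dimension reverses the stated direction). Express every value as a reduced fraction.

Apply edit: d4 := 3/2
  d5 = d1 - d3/3 + d4 = 15/2
  d6 = d3 + d5/5 = 15/2
  d7 = d4/4 = 3/8
  d8 = d5/4 + d6 = 75/8
  d9 = d6*3 = 45/2
  d10 = d5*3 - d7/4 + d1 = 973/32
Walk from origin (0, 0):
  seg 1: left by d5 = 15/2 → (-15/2, 0)
  seg 2: right by d4 = 3/2 → (-6, 0)
  seg 3: left by d3 = 6 → (-12, 0)
  seg 4: left by d2 = 11/2 → (-35/2, 0)
  seg 5: down by d7 = 3/8 → (-35/2, -3/8)
  seg 6: right by d9 = 45/2 → (5, -3/8)
  seg 7: down by d9 = 45/2 → (5, -183/8)
  seg 8: down by d3 = 6 → (5, -231/8)

d5 = 15/2
d6 = 15/2
d7 = 3/8
d8 = 75/8
d9 = 45/2
d10 = 973/32
endpoint = (5, -231/8)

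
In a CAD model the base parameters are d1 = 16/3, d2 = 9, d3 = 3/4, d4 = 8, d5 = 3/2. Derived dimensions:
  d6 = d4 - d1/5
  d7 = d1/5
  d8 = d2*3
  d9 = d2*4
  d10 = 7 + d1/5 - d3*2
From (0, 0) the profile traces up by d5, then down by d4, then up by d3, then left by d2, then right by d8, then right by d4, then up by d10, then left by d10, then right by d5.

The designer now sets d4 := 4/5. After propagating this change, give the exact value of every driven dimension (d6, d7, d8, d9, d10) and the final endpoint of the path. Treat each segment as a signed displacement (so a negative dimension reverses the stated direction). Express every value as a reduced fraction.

d6 = -4/15
d7 = 16/15
d8 = 27
d9 = 36
d10 = 197/30
endpoint = (206/15, 481/60)

Apply edit: d4 := 4/5
  d6 = d4 - d1/5 = -4/15
  d7 = d1/5 = 16/15
  d8 = d2*3 = 27
  d9 = d2*4 = 36
  d10 = 7 + d1/5 - d3*2 = 197/30
Walk from origin (0, 0):
  seg 1: up by d5 = 3/2 → (0, 3/2)
  seg 2: down by d4 = 4/5 → (0, 7/10)
  seg 3: up by d3 = 3/4 → (0, 29/20)
  seg 4: left by d2 = 9 → (-9, 29/20)
  seg 5: right by d8 = 27 → (18, 29/20)
  seg 6: right by d4 = 4/5 → (94/5, 29/20)
  seg 7: up by d10 = 197/30 → (94/5, 481/60)
  seg 8: left by d10 = 197/30 → (367/30, 481/60)
  seg 9: right by d5 = 3/2 → (206/15, 481/60)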